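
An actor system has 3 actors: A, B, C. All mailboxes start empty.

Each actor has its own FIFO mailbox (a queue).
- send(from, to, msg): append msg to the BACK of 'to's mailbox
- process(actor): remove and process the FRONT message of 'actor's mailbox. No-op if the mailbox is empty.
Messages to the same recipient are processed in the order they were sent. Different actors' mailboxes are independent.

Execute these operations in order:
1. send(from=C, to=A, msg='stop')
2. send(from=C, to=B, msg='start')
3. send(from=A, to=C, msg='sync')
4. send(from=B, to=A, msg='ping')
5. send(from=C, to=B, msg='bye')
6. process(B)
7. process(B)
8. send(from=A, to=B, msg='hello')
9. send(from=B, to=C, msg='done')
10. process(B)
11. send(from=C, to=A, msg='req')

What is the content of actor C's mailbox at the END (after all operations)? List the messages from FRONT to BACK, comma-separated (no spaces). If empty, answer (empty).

After 1 (send(from=C, to=A, msg='stop')): A:[stop] B:[] C:[]
After 2 (send(from=C, to=B, msg='start')): A:[stop] B:[start] C:[]
After 3 (send(from=A, to=C, msg='sync')): A:[stop] B:[start] C:[sync]
After 4 (send(from=B, to=A, msg='ping')): A:[stop,ping] B:[start] C:[sync]
After 5 (send(from=C, to=B, msg='bye')): A:[stop,ping] B:[start,bye] C:[sync]
After 6 (process(B)): A:[stop,ping] B:[bye] C:[sync]
After 7 (process(B)): A:[stop,ping] B:[] C:[sync]
After 8 (send(from=A, to=B, msg='hello')): A:[stop,ping] B:[hello] C:[sync]
After 9 (send(from=B, to=C, msg='done')): A:[stop,ping] B:[hello] C:[sync,done]
After 10 (process(B)): A:[stop,ping] B:[] C:[sync,done]
After 11 (send(from=C, to=A, msg='req')): A:[stop,ping,req] B:[] C:[sync,done]

Answer: sync,done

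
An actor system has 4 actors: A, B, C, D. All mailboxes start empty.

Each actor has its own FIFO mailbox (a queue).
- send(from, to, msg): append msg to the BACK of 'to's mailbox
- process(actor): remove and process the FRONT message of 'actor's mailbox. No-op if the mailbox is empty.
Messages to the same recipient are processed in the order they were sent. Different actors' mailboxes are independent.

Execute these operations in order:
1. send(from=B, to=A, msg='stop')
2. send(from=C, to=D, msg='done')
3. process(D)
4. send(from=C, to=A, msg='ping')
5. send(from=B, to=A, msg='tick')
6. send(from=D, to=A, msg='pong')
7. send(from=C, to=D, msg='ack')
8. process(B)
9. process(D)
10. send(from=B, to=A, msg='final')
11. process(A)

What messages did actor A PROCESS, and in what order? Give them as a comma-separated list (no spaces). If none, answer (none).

After 1 (send(from=B, to=A, msg='stop')): A:[stop] B:[] C:[] D:[]
After 2 (send(from=C, to=D, msg='done')): A:[stop] B:[] C:[] D:[done]
After 3 (process(D)): A:[stop] B:[] C:[] D:[]
After 4 (send(from=C, to=A, msg='ping')): A:[stop,ping] B:[] C:[] D:[]
After 5 (send(from=B, to=A, msg='tick')): A:[stop,ping,tick] B:[] C:[] D:[]
After 6 (send(from=D, to=A, msg='pong')): A:[stop,ping,tick,pong] B:[] C:[] D:[]
After 7 (send(from=C, to=D, msg='ack')): A:[stop,ping,tick,pong] B:[] C:[] D:[ack]
After 8 (process(B)): A:[stop,ping,tick,pong] B:[] C:[] D:[ack]
After 9 (process(D)): A:[stop,ping,tick,pong] B:[] C:[] D:[]
After 10 (send(from=B, to=A, msg='final')): A:[stop,ping,tick,pong,final] B:[] C:[] D:[]
After 11 (process(A)): A:[ping,tick,pong,final] B:[] C:[] D:[]

Answer: stop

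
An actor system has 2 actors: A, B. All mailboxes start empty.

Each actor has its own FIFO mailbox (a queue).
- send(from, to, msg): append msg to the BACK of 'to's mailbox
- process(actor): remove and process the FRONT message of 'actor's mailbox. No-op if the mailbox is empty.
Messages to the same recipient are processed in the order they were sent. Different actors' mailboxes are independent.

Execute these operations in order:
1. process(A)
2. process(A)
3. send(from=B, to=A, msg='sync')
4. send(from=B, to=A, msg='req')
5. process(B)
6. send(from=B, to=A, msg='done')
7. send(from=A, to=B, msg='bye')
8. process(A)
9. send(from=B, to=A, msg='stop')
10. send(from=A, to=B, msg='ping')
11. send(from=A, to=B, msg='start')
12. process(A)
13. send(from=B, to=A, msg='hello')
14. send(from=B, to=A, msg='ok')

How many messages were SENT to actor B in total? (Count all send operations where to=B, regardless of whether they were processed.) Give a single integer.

Answer: 3

Derivation:
After 1 (process(A)): A:[] B:[]
After 2 (process(A)): A:[] B:[]
After 3 (send(from=B, to=A, msg='sync')): A:[sync] B:[]
After 4 (send(from=B, to=A, msg='req')): A:[sync,req] B:[]
After 5 (process(B)): A:[sync,req] B:[]
After 6 (send(from=B, to=A, msg='done')): A:[sync,req,done] B:[]
After 7 (send(from=A, to=B, msg='bye')): A:[sync,req,done] B:[bye]
After 8 (process(A)): A:[req,done] B:[bye]
After 9 (send(from=B, to=A, msg='stop')): A:[req,done,stop] B:[bye]
After 10 (send(from=A, to=B, msg='ping')): A:[req,done,stop] B:[bye,ping]
After 11 (send(from=A, to=B, msg='start')): A:[req,done,stop] B:[bye,ping,start]
After 12 (process(A)): A:[done,stop] B:[bye,ping,start]
After 13 (send(from=B, to=A, msg='hello')): A:[done,stop,hello] B:[bye,ping,start]
After 14 (send(from=B, to=A, msg='ok')): A:[done,stop,hello,ok] B:[bye,ping,start]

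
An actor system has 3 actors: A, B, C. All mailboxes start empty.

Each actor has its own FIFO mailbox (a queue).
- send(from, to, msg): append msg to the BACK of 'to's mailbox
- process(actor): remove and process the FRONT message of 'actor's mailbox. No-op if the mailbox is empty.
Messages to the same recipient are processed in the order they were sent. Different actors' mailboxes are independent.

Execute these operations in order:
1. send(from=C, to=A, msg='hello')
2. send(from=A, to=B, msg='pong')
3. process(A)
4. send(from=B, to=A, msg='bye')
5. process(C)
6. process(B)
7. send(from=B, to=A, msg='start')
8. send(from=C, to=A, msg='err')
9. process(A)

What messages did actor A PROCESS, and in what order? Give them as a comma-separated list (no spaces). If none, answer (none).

Answer: hello,bye

Derivation:
After 1 (send(from=C, to=A, msg='hello')): A:[hello] B:[] C:[]
After 2 (send(from=A, to=B, msg='pong')): A:[hello] B:[pong] C:[]
After 3 (process(A)): A:[] B:[pong] C:[]
After 4 (send(from=B, to=A, msg='bye')): A:[bye] B:[pong] C:[]
After 5 (process(C)): A:[bye] B:[pong] C:[]
After 6 (process(B)): A:[bye] B:[] C:[]
After 7 (send(from=B, to=A, msg='start')): A:[bye,start] B:[] C:[]
After 8 (send(from=C, to=A, msg='err')): A:[bye,start,err] B:[] C:[]
After 9 (process(A)): A:[start,err] B:[] C:[]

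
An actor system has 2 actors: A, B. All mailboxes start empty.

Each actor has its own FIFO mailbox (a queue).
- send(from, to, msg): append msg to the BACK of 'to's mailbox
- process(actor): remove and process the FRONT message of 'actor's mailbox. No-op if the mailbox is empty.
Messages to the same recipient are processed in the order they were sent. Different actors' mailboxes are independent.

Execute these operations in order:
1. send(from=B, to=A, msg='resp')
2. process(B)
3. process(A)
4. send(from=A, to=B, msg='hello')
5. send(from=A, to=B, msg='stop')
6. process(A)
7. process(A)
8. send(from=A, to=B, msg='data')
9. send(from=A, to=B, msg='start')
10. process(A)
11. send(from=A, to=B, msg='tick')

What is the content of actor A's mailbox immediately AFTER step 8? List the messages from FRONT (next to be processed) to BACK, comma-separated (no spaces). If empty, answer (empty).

After 1 (send(from=B, to=A, msg='resp')): A:[resp] B:[]
After 2 (process(B)): A:[resp] B:[]
After 3 (process(A)): A:[] B:[]
After 4 (send(from=A, to=B, msg='hello')): A:[] B:[hello]
After 5 (send(from=A, to=B, msg='stop')): A:[] B:[hello,stop]
After 6 (process(A)): A:[] B:[hello,stop]
After 7 (process(A)): A:[] B:[hello,stop]
After 8 (send(from=A, to=B, msg='data')): A:[] B:[hello,stop,data]

(empty)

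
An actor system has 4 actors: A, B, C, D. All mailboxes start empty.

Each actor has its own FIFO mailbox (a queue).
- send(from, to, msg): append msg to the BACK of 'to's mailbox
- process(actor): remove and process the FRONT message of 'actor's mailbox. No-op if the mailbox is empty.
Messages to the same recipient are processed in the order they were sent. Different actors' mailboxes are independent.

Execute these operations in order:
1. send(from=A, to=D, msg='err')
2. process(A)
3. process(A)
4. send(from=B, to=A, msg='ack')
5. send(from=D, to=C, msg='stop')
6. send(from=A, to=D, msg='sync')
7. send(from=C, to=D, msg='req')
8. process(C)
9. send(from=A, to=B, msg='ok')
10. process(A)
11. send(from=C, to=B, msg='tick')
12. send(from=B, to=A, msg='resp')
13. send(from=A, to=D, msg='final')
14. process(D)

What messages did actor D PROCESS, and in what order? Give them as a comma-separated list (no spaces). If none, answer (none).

Answer: err

Derivation:
After 1 (send(from=A, to=D, msg='err')): A:[] B:[] C:[] D:[err]
After 2 (process(A)): A:[] B:[] C:[] D:[err]
After 3 (process(A)): A:[] B:[] C:[] D:[err]
After 4 (send(from=B, to=A, msg='ack')): A:[ack] B:[] C:[] D:[err]
After 5 (send(from=D, to=C, msg='stop')): A:[ack] B:[] C:[stop] D:[err]
After 6 (send(from=A, to=D, msg='sync')): A:[ack] B:[] C:[stop] D:[err,sync]
After 7 (send(from=C, to=D, msg='req')): A:[ack] B:[] C:[stop] D:[err,sync,req]
After 8 (process(C)): A:[ack] B:[] C:[] D:[err,sync,req]
After 9 (send(from=A, to=B, msg='ok')): A:[ack] B:[ok] C:[] D:[err,sync,req]
After 10 (process(A)): A:[] B:[ok] C:[] D:[err,sync,req]
After 11 (send(from=C, to=B, msg='tick')): A:[] B:[ok,tick] C:[] D:[err,sync,req]
After 12 (send(from=B, to=A, msg='resp')): A:[resp] B:[ok,tick] C:[] D:[err,sync,req]
After 13 (send(from=A, to=D, msg='final')): A:[resp] B:[ok,tick] C:[] D:[err,sync,req,final]
After 14 (process(D)): A:[resp] B:[ok,tick] C:[] D:[sync,req,final]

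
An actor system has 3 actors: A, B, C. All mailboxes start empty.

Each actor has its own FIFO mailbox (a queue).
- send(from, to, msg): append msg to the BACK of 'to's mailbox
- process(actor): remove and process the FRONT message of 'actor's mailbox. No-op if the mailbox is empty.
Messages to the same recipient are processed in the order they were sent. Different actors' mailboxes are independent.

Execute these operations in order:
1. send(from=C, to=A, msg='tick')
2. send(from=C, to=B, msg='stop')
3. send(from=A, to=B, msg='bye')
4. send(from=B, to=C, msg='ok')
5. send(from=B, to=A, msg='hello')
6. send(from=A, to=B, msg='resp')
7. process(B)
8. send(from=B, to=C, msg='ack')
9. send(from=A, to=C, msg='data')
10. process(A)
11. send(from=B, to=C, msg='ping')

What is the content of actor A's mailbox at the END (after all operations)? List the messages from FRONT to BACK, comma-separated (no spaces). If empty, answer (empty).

After 1 (send(from=C, to=A, msg='tick')): A:[tick] B:[] C:[]
After 2 (send(from=C, to=B, msg='stop')): A:[tick] B:[stop] C:[]
After 3 (send(from=A, to=B, msg='bye')): A:[tick] B:[stop,bye] C:[]
After 4 (send(from=B, to=C, msg='ok')): A:[tick] B:[stop,bye] C:[ok]
After 5 (send(from=B, to=A, msg='hello')): A:[tick,hello] B:[stop,bye] C:[ok]
After 6 (send(from=A, to=B, msg='resp')): A:[tick,hello] B:[stop,bye,resp] C:[ok]
After 7 (process(B)): A:[tick,hello] B:[bye,resp] C:[ok]
After 8 (send(from=B, to=C, msg='ack')): A:[tick,hello] B:[bye,resp] C:[ok,ack]
After 9 (send(from=A, to=C, msg='data')): A:[tick,hello] B:[bye,resp] C:[ok,ack,data]
After 10 (process(A)): A:[hello] B:[bye,resp] C:[ok,ack,data]
After 11 (send(from=B, to=C, msg='ping')): A:[hello] B:[bye,resp] C:[ok,ack,data,ping]

Answer: hello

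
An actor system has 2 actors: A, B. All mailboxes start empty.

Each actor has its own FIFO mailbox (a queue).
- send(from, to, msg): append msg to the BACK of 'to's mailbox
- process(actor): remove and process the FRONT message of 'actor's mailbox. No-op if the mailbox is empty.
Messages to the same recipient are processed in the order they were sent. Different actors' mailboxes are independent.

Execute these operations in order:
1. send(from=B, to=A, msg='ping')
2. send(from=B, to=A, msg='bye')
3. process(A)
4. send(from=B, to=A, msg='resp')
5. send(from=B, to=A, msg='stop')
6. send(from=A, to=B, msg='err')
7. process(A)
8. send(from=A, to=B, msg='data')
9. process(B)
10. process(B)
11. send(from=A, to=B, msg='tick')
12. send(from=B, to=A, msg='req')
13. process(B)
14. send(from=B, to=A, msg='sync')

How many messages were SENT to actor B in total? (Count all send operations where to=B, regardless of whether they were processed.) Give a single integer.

Answer: 3

Derivation:
After 1 (send(from=B, to=A, msg='ping')): A:[ping] B:[]
After 2 (send(from=B, to=A, msg='bye')): A:[ping,bye] B:[]
After 3 (process(A)): A:[bye] B:[]
After 4 (send(from=B, to=A, msg='resp')): A:[bye,resp] B:[]
After 5 (send(from=B, to=A, msg='stop')): A:[bye,resp,stop] B:[]
After 6 (send(from=A, to=B, msg='err')): A:[bye,resp,stop] B:[err]
After 7 (process(A)): A:[resp,stop] B:[err]
After 8 (send(from=A, to=B, msg='data')): A:[resp,stop] B:[err,data]
After 9 (process(B)): A:[resp,stop] B:[data]
After 10 (process(B)): A:[resp,stop] B:[]
After 11 (send(from=A, to=B, msg='tick')): A:[resp,stop] B:[tick]
After 12 (send(from=B, to=A, msg='req')): A:[resp,stop,req] B:[tick]
After 13 (process(B)): A:[resp,stop,req] B:[]
After 14 (send(from=B, to=A, msg='sync')): A:[resp,stop,req,sync] B:[]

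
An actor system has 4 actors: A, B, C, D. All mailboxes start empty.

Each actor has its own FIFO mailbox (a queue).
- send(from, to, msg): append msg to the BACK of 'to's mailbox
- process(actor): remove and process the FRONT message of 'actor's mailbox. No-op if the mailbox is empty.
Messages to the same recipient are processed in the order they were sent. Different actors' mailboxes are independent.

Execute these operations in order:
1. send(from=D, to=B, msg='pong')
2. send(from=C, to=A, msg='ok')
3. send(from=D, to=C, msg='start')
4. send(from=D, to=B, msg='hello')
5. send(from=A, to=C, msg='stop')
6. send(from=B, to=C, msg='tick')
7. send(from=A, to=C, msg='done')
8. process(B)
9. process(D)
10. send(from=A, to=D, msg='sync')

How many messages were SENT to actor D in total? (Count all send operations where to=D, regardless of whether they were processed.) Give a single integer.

After 1 (send(from=D, to=B, msg='pong')): A:[] B:[pong] C:[] D:[]
After 2 (send(from=C, to=A, msg='ok')): A:[ok] B:[pong] C:[] D:[]
After 3 (send(from=D, to=C, msg='start')): A:[ok] B:[pong] C:[start] D:[]
After 4 (send(from=D, to=B, msg='hello')): A:[ok] B:[pong,hello] C:[start] D:[]
After 5 (send(from=A, to=C, msg='stop')): A:[ok] B:[pong,hello] C:[start,stop] D:[]
After 6 (send(from=B, to=C, msg='tick')): A:[ok] B:[pong,hello] C:[start,stop,tick] D:[]
After 7 (send(from=A, to=C, msg='done')): A:[ok] B:[pong,hello] C:[start,stop,tick,done] D:[]
After 8 (process(B)): A:[ok] B:[hello] C:[start,stop,tick,done] D:[]
After 9 (process(D)): A:[ok] B:[hello] C:[start,stop,tick,done] D:[]
After 10 (send(from=A, to=D, msg='sync')): A:[ok] B:[hello] C:[start,stop,tick,done] D:[sync]

Answer: 1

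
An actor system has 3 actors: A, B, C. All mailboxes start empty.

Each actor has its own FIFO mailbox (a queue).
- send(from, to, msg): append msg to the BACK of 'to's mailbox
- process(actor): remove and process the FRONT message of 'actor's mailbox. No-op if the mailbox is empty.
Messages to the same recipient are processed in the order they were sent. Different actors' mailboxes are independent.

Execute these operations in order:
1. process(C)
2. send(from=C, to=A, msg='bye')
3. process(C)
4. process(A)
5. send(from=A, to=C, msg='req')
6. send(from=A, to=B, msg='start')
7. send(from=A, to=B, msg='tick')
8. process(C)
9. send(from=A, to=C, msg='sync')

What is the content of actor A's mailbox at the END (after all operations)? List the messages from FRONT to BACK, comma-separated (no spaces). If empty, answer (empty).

Answer: (empty)

Derivation:
After 1 (process(C)): A:[] B:[] C:[]
After 2 (send(from=C, to=A, msg='bye')): A:[bye] B:[] C:[]
After 3 (process(C)): A:[bye] B:[] C:[]
After 4 (process(A)): A:[] B:[] C:[]
After 5 (send(from=A, to=C, msg='req')): A:[] B:[] C:[req]
After 6 (send(from=A, to=B, msg='start')): A:[] B:[start] C:[req]
After 7 (send(from=A, to=B, msg='tick')): A:[] B:[start,tick] C:[req]
After 8 (process(C)): A:[] B:[start,tick] C:[]
After 9 (send(from=A, to=C, msg='sync')): A:[] B:[start,tick] C:[sync]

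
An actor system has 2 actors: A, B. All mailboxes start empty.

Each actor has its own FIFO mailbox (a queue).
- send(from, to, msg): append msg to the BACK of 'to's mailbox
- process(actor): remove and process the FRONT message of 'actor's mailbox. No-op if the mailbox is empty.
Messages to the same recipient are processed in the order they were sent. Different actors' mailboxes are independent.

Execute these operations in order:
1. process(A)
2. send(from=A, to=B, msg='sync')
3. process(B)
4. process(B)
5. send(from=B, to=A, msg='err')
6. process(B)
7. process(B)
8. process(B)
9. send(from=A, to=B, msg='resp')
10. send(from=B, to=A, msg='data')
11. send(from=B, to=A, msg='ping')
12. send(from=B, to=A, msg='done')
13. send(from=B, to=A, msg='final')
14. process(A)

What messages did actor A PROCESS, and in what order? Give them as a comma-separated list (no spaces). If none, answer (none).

Answer: err

Derivation:
After 1 (process(A)): A:[] B:[]
After 2 (send(from=A, to=B, msg='sync')): A:[] B:[sync]
After 3 (process(B)): A:[] B:[]
After 4 (process(B)): A:[] B:[]
After 5 (send(from=B, to=A, msg='err')): A:[err] B:[]
After 6 (process(B)): A:[err] B:[]
After 7 (process(B)): A:[err] B:[]
After 8 (process(B)): A:[err] B:[]
After 9 (send(from=A, to=B, msg='resp')): A:[err] B:[resp]
After 10 (send(from=B, to=A, msg='data')): A:[err,data] B:[resp]
After 11 (send(from=B, to=A, msg='ping')): A:[err,data,ping] B:[resp]
After 12 (send(from=B, to=A, msg='done')): A:[err,data,ping,done] B:[resp]
After 13 (send(from=B, to=A, msg='final')): A:[err,data,ping,done,final] B:[resp]
After 14 (process(A)): A:[data,ping,done,final] B:[resp]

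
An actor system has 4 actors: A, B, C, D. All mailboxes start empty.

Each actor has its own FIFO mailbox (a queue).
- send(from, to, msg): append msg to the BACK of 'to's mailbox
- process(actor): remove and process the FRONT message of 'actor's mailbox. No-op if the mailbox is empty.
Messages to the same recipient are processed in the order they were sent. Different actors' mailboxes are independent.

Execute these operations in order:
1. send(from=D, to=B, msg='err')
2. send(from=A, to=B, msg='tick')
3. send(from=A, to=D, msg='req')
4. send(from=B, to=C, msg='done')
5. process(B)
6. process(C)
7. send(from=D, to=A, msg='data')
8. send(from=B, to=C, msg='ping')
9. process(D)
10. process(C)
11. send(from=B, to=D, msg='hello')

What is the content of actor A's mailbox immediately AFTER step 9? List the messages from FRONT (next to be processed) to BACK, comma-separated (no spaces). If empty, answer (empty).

After 1 (send(from=D, to=B, msg='err')): A:[] B:[err] C:[] D:[]
After 2 (send(from=A, to=B, msg='tick')): A:[] B:[err,tick] C:[] D:[]
After 3 (send(from=A, to=D, msg='req')): A:[] B:[err,tick] C:[] D:[req]
After 4 (send(from=B, to=C, msg='done')): A:[] B:[err,tick] C:[done] D:[req]
After 5 (process(B)): A:[] B:[tick] C:[done] D:[req]
After 6 (process(C)): A:[] B:[tick] C:[] D:[req]
After 7 (send(from=D, to=A, msg='data')): A:[data] B:[tick] C:[] D:[req]
After 8 (send(from=B, to=C, msg='ping')): A:[data] B:[tick] C:[ping] D:[req]
After 9 (process(D)): A:[data] B:[tick] C:[ping] D:[]

data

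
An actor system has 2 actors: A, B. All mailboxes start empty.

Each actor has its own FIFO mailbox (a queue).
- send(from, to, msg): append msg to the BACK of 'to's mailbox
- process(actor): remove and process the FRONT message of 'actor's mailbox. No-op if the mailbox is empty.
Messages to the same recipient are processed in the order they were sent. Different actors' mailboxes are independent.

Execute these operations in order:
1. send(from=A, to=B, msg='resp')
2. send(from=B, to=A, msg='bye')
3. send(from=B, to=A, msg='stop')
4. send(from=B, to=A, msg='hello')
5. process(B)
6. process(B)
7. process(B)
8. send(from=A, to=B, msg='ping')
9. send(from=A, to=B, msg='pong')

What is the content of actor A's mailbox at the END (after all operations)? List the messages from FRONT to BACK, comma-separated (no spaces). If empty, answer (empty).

After 1 (send(from=A, to=B, msg='resp')): A:[] B:[resp]
After 2 (send(from=B, to=A, msg='bye')): A:[bye] B:[resp]
After 3 (send(from=B, to=A, msg='stop')): A:[bye,stop] B:[resp]
After 4 (send(from=B, to=A, msg='hello')): A:[bye,stop,hello] B:[resp]
After 5 (process(B)): A:[bye,stop,hello] B:[]
After 6 (process(B)): A:[bye,stop,hello] B:[]
After 7 (process(B)): A:[bye,stop,hello] B:[]
After 8 (send(from=A, to=B, msg='ping')): A:[bye,stop,hello] B:[ping]
After 9 (send(from=A, to=B, msg='pong')): A:[bye,stop,hello] B:[ping,pong]

Answer: bye,stop,hello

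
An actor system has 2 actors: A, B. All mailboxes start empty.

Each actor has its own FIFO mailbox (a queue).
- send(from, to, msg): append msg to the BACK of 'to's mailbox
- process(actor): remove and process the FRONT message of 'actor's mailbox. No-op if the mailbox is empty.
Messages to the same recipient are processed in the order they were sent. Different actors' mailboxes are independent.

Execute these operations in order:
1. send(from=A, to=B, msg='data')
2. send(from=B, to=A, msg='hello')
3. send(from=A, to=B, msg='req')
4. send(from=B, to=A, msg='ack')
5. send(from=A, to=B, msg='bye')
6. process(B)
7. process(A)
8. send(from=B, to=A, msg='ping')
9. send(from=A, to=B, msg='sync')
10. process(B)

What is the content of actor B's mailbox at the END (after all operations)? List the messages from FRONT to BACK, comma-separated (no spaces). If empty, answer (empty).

Answer: bye,sync

Derivation:
After 1 (send(from=A, to=B, msg='data')): A:[] B:[data]
After 2 (send(from=B, to=A, msg='hello')): A:[hello] B:[data]
After 3 (send(from=A, to=B, msg='req')): A:[hello] B:[data,req]
After 4 (send(from=B, to=A, msg='ack')): A:[hello,ack] B:[data,req]
After 5 (send(from=A, to=B, msg='bye')): A:[hello,ack] B:[data,req,bye]
After 6 (process(B)): A:[hello,ack] B:[req,bye]
After 7 (process(A)): A:[ack] B:[req,bye]
After 8 (send(from=B, to=A, msg='ping')): A:[ack,ping] B:[req,bye]
After 9 (send(from=A, to=B, msg='sync')): A:[ack,ping] B:[req,bye,sync]
After 10 (process(B)): A:[ack,ping] B:[bye,sync]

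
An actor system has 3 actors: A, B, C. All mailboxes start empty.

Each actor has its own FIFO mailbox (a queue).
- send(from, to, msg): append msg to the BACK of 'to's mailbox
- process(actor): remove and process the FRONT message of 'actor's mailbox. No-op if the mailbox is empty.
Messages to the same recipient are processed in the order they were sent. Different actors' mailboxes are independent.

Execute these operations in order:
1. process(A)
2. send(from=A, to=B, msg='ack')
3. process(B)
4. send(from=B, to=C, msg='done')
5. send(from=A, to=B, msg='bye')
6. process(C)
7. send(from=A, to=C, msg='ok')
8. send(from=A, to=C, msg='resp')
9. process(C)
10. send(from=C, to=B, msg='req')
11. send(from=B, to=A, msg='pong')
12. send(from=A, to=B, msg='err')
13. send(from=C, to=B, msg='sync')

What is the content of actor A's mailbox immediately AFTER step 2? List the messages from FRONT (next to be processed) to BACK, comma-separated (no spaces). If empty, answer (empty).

After 1 (process(A)): A:[] B:[] C:[]
After 2 (send(from=A, to=B, msg='ack')): A:[] B:[ack] C:[]

(empty)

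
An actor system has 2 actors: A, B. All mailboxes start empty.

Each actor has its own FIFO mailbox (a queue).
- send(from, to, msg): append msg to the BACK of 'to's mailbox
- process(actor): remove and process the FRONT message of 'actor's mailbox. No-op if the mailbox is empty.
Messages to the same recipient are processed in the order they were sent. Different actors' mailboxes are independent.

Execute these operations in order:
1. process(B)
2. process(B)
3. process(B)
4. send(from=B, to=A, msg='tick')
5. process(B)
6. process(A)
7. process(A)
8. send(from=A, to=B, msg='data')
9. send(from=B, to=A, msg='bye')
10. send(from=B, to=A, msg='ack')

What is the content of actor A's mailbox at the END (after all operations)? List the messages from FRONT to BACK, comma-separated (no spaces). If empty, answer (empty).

After 1 (process(B)): A:[] B:[]
After 2 (process(B)): A:[] B:[]
After 3 (process(B)): A:[] B:[]
After 4 (send(from=B, to=A, msg='tick')): A:[tick] B:[]
After 5 (process(B)): A:[tick] B:[]
After 6 (process(A)): A:[] B:[]
After 7 (process(A)): A:[] B:[]
After 8 (send(from=A, to=B, msg='data')): A:[] B:[data]
After 9 (send(from=B, to=A, msg='bye')): A:[bye] B:[data]
After 10 (send(from=B, to=A, msg='ack')): A:[bye,ack] B:[data]

Answer: bye,ack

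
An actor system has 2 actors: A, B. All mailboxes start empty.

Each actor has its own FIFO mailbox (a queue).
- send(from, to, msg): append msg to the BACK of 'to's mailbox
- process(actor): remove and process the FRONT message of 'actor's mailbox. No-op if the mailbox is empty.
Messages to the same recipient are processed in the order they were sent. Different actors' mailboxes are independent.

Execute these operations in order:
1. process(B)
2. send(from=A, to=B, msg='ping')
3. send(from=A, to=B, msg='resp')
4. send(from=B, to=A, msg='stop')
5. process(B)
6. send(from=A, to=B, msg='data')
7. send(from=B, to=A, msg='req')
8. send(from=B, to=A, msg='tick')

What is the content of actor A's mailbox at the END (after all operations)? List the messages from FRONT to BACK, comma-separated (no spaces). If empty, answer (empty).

After 1 (process(B)): A:[] B:[]
After 2 (send(from=A, to=B, msg='ping')): A:[] B:[ping]
After 3 (send(from=A, to=B, msg='resp')): A:[] B:[ping,resp]
After 4 (send(from=B, to=A, msg='stop')): A:[stop] B:[ping,resp]
After 5 (process(B)): A:[stop] B:[resp]
After 6 (send(from=A, to=B, msg='data')): A:[stop] B:[resp,data]
After 7 (send(from=B, to=A, msg='req')): A:[stop,req] B:[resp,data]
After 8 (send(from=B, to=A, msg='tick')): A:[stop,req,tick] B:[resp,data]

Answer: stop,req,tick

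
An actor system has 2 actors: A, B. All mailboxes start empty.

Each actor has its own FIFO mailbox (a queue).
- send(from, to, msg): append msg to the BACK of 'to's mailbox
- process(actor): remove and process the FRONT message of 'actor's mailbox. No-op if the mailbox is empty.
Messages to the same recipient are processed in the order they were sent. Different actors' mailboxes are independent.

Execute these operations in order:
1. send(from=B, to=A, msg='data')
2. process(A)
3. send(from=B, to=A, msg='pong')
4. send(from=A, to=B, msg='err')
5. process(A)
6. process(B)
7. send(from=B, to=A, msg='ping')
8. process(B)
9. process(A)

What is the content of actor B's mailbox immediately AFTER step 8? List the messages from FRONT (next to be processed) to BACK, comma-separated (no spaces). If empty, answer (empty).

After 1 (send(from=B, to=A, msg='data')): A:[data] B:[]
After 2 (process(A)): A:[] B:[]
After 3 (send(from=B, to=A, msg='pong')): A:[pong] B:[]
After 4 (send(from=A, to=B, msg='err')): A:[pong] B:[err]
After 5 (process(A)): A:[] B:[err]
After 6 (process(B)): A:[] B:[]
After 7 (send(from=B, to=A, msg='ping')): A:[ping] B:[]
After 8 (process(B)): A:[ping] B:[]

(empty)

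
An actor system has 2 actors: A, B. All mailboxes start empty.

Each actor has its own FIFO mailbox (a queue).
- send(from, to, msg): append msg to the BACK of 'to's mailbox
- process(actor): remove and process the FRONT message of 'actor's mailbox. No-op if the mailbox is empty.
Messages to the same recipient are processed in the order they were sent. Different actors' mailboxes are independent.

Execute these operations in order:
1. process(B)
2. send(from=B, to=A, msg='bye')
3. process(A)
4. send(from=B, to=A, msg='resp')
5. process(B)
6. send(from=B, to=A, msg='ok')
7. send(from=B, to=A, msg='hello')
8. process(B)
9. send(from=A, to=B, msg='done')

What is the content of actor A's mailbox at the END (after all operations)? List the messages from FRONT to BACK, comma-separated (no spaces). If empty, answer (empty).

After 1 (process(B)): A:[] B:[]
After 2 (send(from=B, to=A, msg='bye')): A:[bye] B:[]
After 3 (process(A)): A:[] B:[]
After 4 (send(from=B, to=A, msg='resp')): A:[resp] B:[]
After 5 (process(B)): A:[resp] B:[]
After 6 (send(from=B, to=A, msg='ok')): A:[resp,ok] B:[]
After 7 (send(from=B, to=A, msg='hello')): A:[resp,ok,hello] B:[]
After 8 (process(B)): A:[resp,ok,hello] B:[]
After 9 (send(from=A, to=B, msg='done')): A:[resp,ok,hello] B:[done]

Answer: resp,ok,hello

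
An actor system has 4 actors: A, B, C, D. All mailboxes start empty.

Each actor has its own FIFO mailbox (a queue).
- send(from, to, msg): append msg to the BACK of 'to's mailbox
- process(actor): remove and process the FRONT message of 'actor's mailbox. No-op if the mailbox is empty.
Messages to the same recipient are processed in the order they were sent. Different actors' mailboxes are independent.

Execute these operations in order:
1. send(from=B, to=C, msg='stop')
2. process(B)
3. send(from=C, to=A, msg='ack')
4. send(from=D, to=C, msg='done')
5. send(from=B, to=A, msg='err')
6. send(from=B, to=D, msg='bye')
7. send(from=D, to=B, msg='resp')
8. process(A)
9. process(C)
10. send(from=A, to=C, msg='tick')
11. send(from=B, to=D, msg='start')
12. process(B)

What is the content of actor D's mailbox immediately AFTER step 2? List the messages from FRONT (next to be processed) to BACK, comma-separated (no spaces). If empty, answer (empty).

After 1 (send(from=B, to=C, msg='stop')): A:[] B:[] C:[stop] D:[]
After 2 (process(B)): A:[] B:[] C:[stop] D:[]

(empty)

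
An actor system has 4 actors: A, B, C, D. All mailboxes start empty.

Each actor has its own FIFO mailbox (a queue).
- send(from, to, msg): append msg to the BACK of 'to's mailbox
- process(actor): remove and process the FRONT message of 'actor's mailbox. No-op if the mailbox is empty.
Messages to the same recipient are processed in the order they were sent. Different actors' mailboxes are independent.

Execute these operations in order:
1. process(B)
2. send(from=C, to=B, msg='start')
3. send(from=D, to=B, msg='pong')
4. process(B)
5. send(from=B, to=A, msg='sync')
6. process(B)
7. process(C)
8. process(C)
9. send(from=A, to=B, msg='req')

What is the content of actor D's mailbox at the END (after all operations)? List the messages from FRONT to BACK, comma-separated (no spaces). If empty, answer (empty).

Answer: (empty)

Derivation:
After 1 (process(B)): A:[] B:[] C:[] D:[]
After 2 (send(from=C, to=B, msg='start')): A:[] B:[start] C:[] D:[]
After 3 (send(from=D, to=B, msg='pong')): A:[] B:[start,pong] C:[] D:[]
After 4 (process(B)): A:[] B:[pong] C:[] D:[]
After 5 (send(from=B, to=A, msg='sync')): A:[sync] B:[pong] C:[] D:[]
After 6 (process(B)): A:[sync] B:[] C:[] D:[]
After 7 (process(C)): A:[sync] B:[] C:[] D:[]
After 8 (process(C)): A:[sync] B:[] C:[] D:[]
After 9 (send(from=A, to=B, msg='req')): A:[sync] B:[req] C:[] D:[]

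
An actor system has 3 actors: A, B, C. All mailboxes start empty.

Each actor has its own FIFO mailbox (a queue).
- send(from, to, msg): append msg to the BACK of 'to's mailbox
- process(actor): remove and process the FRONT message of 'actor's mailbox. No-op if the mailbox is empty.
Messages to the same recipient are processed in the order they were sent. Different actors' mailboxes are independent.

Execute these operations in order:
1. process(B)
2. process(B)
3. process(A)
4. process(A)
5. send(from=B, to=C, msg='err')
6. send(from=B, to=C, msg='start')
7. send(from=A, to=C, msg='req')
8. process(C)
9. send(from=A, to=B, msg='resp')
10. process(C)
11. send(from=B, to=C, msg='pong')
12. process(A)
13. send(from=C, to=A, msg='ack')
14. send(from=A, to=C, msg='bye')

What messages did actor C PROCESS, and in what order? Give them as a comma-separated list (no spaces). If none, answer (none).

Answer: err,start

Derivation:
After 1 (process(B)): A:[] B:[] C:[]
After 2 (process(B)): A:[] B:[] C:[]
After 3 (process(A)): A:[] B:[] C:[]
After 4 (process(A)): A:[] B:[] C:[]
After 5 (send(from=B, to=C, msg='err')): A:[] B:[] C:[err]
After 6 (send(from=B, to=C, msg='start')): A:[] B:[] C:[err,start]
After 7 (send(from=A, to=C, msg='req')): A:[] B:[] C:[err,start,req]
After 8 (process(C)): A:[] B:[] C:[start,req]
After 9 (send(from=A, to=B, msg='resp')): A:[] B:[resp] C:[start,req]
After 10 (process(C)): A:[] B:[resp] C:[req]
After 11 (send(from=B, to=C, msg='pong')): A:[] B:[resp] C:[req,pong]
After 12 (process(A)): A:[] B:[resp] C:[req,pong]
After 13 (send(from=C, to=A, msg='ack')): A:[ack] B:[resp] C:[req,pong]
After 14 (send(from=A, to=C, msg='bye')): A:[ack] B:[resp] C:[req,pong,bye]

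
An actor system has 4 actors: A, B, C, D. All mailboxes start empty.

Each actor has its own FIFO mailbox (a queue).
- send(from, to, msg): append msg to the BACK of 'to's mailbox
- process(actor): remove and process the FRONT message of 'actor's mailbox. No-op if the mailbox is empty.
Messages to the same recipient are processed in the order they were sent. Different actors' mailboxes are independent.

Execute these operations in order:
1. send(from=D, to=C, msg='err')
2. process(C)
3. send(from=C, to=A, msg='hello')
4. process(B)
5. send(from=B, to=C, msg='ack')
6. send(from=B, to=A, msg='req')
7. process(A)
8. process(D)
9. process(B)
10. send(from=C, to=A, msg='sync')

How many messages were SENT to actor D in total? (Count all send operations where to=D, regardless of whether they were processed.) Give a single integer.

After 1 (send(from=D, to=C, msg='err')): A:[] B:[] C:[err] D:[]
After 2 (process(C)): A:[] B:[] C:[] D:[]
After 3 (send(from=C, to=A, msg='hello')): A:[hello] B:[] C:[] D:[]
After 4 (process(B)): A:[hello] B:[] C:[] D:[]
After 5 (send(from=B, to=C, msg='ack')): A:[hello] B:[] C:[ack] D:[]
After 6 (send(from=B, to=A, msg='req')): A:[hello,req] B:[] C:[ack] D:[]
After 7 (process(A)): A:[req] B:[] C:[ack] D:[]
After 8 (process(D)): A:[req] B:[] C:[ack] D:[]
After 9 (process(B)): A:[req] B:[] C:[ack] D:[]
After 10 (send(from=C, to=A, msg='sync')): A:[req,sync] B:[] C:[ack] D:[]

Answer: 0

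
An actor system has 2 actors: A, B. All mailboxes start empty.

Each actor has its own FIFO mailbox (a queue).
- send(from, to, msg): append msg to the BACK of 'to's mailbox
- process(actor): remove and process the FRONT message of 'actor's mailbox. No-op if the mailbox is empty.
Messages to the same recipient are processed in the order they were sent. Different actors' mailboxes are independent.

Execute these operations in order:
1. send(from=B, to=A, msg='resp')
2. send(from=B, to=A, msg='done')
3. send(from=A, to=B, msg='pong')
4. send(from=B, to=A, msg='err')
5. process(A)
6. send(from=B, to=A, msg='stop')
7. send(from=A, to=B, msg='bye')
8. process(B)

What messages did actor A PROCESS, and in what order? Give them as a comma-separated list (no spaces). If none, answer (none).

After 1 (send(from=B, to=A, msg='resp')): A:[resp] B:[]
After 2 (send(from=B, to=A, msg='done')): A:[resp,done] B:[]
After 3 (send(from=A, to=B, msg='pong')): A:[resp,done] B:[pong]
After 4 (send(from=B, to=A, msg='err')): A:[resp,done,err] B:[pong]
After 5 (process(A)): A:[done,err] B:[pong]
After 6 (send(from=B, to=A, msg='stop')): A:[done,err,stop] B:[pong]
After 7 (send(from=A, to=B, msg='bye')): A:[done,err,stop] B:[pong,bye]
After 8 (process(B)): A:[done,err,stop] B:[bye]

Answer: resp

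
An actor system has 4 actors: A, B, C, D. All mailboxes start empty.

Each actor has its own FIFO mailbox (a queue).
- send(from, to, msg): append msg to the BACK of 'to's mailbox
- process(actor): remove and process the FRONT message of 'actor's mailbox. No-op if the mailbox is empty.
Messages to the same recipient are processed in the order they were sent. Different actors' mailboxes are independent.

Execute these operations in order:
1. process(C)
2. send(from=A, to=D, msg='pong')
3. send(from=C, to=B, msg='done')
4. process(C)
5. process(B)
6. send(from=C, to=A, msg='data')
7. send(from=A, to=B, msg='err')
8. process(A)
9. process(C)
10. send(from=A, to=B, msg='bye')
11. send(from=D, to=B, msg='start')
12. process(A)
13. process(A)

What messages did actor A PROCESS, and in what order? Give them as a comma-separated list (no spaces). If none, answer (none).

After 1 (process(C)): A:[] B:[] C:[] D:[]
After 2 (send(from=A, to=D, msg='pong')): A:[] B:[] C:[] D:[pong]
After 3 (send(from=C, to=B, msg='done')): A:[] B:[done] C:[] D:[pong]
After 4 (process(C)): A:[] B:[done] C:[] D:[pong]
After 5 (process(B)): A:[] B:[] C:[] D:[pong]
After 6 (send(from=C, to=A, msg='data')): A:[data] B:[] C:[] D:[pong]
After 7 (send(from=A, to=B, msg='err')): A:[data] B:[err] C:[] D:[pong]
After 8 (process(A)): A:[] B:[err] C:[] D:[pong]
After 9 (process(C)): A:[] B:[err] C:[] D:[pong]
After 10 (send(from=A, to=B, msg='bye')): A:[] B:[err,bye] C:[] D:[pong]
After 11 (send(from=D, to=B, msg='start')): A:[] B:[err,bye,start] C:[] D:[pong]
After 12 (process(A)): A:[] B:[err,bye,start] C:[] D:[pong]
After 13 (process(A)): A:[] B:[err,bye,start] C:[] D:[pong]

Answer: data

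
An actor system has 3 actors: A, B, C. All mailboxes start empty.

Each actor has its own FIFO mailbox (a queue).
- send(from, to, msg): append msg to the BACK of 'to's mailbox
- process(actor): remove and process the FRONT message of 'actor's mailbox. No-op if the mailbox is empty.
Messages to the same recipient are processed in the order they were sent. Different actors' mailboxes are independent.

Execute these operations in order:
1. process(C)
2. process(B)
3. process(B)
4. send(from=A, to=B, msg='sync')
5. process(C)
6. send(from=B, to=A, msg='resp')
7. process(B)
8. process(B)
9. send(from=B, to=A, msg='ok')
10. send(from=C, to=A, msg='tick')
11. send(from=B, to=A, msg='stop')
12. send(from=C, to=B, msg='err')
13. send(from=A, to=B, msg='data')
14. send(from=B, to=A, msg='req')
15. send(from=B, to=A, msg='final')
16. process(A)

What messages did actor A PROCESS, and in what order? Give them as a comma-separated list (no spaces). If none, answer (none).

Answer: resp

Derivation:
After 1 (process(C)): A:[] B:[] C:[]
After 2 (process(B)): A:[] B:[] C:[]
After 3 (process(B)): A:[] B:[] C:[]
After 4 (send(from=A, to=B, msg='sync')): A:[] B:[sync] C:[]
After 5 (process(C)): A:[] B:[sync] C:[]
After 6 (send(from=B, to=A, msg='resp')): A:[resp] B:[sync] C:[]
After 7 (process(B)): A:[resp] B:[] C:[]
After 8 (process(B)): A:[resp] B:[] C:[]
After 9 (send(from=B, to=A, msg='ok')): A:[resp,ok] B:[] C:[]
After 10 (send(from=C, to=A, msg='tick')): A:[resp,ok,tick] B:[] C:[]
After 11 (send(from=B, to=A, msg='stop')): A:[resp,ok,tick,stop] B:[] C:[]
After 12 (send(from=C, to=B, msg='err')): A:[resp,ok,tick,stop] B:[err] C:[]
After 13 (send(from=A, to=B, msg='data')): A:[resp,ok,tick,stop] B:[err,data] C:[]
After 14 (send(from=B, to=A, msg='req')): A:[resp,ok,tick,stop,req] B:[err,data] C:[]
After 15 (send(from=B, to=A, msg='final')): A:[resp,ok,tick,stop,req,final] B:[err,data] C:[]
After 16 (process(A)): A:[ok,tick,stop,req,final] B:[err,data] C:[]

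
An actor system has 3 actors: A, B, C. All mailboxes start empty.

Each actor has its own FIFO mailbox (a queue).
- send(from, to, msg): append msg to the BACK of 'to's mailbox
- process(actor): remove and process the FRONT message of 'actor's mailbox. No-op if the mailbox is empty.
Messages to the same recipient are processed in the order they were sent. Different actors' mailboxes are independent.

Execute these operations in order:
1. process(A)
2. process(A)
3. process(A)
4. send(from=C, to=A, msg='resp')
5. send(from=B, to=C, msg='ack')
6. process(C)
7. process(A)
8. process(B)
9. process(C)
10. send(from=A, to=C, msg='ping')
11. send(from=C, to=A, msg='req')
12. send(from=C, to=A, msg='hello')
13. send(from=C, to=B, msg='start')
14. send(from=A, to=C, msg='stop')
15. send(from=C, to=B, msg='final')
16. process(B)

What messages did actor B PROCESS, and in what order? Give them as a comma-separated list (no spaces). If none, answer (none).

After 1 (process(A)): A:[] B:[] C:[]
After 2 (process(A)): A:[] B:[] C:[]
After 3 (process(A)): A:[] B:[] C:[]
After 4 (send(from=C, to=A, msg='resp')): A:[resp] B:[] C:[]
After 5 (send(from=B, to=C, msg='ack')): A:[resp] B:[] C:[ack]
After 6 (process(C)): A:[resp] B:[] C:[]
After 7 (process(A)): A:[] B:[] C:[]
After 8 (process(B)): A:[] B:[] C:[]
After 9 (process(C)): A:[] B:[] C:[]
After 10 (send(from=A, to=C, msg='ping')): A:[] B:[] C:[ping]
After 11 (send(from=C, to=A, msg='req')): A:[req] B:[] C:[ping]
After 12 (send(from=C, to=A, msg='hello')): A:[req,hello] B:[] C:[ping]
After 13 (send(from=C, to=B, msg='start')): A:[req,hello] B:[start] C:[ping]
After 14 (send(from=A, to=C, msg='stop')): A:[req,hello] B:[start] C:[ping,stop]
After 15 (send(from=C, to=B, msg='final')): A:[req,hello] B:[start,final] C:[ping,stop]
After 16 (process(B)): A:[req,hello] B:[final] C:[ping,stop]

Answer: start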